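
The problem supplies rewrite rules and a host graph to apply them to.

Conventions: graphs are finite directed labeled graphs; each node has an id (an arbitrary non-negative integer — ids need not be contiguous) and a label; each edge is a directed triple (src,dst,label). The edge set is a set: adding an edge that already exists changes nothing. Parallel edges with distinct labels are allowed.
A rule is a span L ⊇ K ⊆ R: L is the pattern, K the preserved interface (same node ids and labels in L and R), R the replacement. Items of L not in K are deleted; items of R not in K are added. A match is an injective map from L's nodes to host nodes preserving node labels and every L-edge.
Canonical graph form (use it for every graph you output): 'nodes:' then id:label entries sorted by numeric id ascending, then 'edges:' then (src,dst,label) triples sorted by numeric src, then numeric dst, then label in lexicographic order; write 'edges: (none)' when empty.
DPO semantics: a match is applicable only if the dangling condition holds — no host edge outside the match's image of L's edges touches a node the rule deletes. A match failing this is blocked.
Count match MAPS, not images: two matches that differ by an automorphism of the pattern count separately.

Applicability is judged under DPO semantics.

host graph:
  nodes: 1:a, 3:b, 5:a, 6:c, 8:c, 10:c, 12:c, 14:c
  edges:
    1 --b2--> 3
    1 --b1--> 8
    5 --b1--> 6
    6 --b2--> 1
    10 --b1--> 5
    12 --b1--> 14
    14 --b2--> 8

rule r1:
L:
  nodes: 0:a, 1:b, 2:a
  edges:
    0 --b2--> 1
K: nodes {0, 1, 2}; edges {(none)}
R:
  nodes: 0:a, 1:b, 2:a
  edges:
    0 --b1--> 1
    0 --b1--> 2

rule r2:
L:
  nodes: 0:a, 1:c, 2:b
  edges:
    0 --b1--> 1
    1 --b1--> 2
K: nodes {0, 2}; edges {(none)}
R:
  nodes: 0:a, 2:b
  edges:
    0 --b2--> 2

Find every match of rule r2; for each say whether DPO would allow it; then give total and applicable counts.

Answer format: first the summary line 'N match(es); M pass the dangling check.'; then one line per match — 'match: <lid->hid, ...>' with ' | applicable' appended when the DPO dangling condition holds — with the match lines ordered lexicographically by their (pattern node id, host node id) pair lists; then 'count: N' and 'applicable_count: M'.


0 match(es); 0 pass the dangling check.
count: 0
applicable_count: 0


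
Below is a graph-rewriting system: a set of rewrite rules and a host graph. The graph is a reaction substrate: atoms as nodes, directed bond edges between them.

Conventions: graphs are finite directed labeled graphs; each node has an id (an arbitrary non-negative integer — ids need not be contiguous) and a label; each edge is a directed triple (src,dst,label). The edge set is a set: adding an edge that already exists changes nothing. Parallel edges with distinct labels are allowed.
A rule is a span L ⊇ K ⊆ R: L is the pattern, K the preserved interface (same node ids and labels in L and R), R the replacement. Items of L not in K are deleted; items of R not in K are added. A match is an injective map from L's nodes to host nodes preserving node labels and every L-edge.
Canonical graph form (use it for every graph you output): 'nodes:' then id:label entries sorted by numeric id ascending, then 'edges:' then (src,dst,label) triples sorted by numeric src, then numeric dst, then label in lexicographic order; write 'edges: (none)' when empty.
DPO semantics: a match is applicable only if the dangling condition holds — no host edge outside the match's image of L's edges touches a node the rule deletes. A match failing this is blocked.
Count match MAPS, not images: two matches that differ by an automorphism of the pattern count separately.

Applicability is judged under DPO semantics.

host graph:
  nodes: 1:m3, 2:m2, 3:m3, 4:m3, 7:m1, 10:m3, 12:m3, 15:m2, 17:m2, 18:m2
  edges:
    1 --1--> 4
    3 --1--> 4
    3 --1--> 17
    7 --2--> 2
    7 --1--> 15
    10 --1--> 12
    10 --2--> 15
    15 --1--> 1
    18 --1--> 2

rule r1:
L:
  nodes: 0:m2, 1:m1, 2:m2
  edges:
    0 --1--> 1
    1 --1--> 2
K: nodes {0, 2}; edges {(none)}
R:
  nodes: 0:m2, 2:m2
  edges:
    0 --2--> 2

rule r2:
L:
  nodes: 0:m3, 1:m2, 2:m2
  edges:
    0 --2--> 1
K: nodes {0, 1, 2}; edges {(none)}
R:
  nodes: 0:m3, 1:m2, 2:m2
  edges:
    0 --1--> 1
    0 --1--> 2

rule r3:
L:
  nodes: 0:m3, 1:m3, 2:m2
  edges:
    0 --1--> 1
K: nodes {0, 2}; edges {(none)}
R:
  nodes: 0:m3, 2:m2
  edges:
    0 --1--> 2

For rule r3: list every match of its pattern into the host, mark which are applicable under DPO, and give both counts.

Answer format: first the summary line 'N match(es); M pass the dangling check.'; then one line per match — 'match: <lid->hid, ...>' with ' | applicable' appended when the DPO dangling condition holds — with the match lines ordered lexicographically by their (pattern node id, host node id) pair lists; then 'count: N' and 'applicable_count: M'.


12 match(es); 4 pass the dangling check.
match: 0->1, 1->4, 2->2
match: 0->1, 1->4, 2->15
match: 0->1, 1->4, 2->17
match: 0->1, 1->4, 2->18
match: 0->3, 1->4, 2->2
match: 0->3, 1->4, 2->15
match: 0->3, 1->4, 2->17
match: 0->3, 1->4, 2->18
match: 0->10, 1->12, 2->2 | applicable
match: 0->10, 1->12, 2->15 | applicable
match: 0->10, 1->12, 2->17 | applicable
match: 0->10, 1->12, 2->18 | applicable
count: 12
applicable_count: 4


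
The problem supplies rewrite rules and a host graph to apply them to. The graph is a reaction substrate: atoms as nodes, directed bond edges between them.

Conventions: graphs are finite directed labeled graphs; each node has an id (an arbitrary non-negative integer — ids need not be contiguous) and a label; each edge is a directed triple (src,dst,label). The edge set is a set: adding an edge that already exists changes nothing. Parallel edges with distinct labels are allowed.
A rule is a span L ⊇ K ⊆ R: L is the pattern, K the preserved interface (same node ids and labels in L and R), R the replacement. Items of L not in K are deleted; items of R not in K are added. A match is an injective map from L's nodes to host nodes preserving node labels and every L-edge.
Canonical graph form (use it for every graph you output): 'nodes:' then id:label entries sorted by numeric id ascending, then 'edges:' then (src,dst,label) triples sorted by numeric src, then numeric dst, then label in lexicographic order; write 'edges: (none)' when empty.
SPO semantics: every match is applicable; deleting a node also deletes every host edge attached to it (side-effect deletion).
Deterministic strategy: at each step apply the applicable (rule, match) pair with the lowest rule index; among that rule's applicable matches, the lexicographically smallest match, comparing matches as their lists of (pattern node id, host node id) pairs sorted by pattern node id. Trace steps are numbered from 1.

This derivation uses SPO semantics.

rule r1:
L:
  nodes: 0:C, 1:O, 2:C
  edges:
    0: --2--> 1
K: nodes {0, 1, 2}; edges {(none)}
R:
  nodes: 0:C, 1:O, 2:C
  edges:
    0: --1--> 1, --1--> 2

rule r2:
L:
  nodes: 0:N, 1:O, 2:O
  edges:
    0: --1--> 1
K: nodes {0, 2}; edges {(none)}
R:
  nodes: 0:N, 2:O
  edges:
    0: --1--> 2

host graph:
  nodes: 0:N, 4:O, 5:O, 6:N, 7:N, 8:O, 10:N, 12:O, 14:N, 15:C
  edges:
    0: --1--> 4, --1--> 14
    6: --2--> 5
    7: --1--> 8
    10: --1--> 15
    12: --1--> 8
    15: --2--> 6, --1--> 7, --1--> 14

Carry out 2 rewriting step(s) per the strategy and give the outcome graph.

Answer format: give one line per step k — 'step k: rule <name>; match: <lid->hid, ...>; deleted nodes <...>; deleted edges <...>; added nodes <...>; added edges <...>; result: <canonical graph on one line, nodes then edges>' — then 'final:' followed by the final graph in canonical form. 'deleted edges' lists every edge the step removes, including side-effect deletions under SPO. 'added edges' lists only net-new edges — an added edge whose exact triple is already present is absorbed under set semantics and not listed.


step 1: rule r2; match: 0->0, 1->4, 2->5; deleted nodes 4; deleted edges (0,4,1); added nodes (none); added edges (0,5,1); result: nodes: 0:N, 5:O, 6:N, 7:N, 8:O, 10:N, 12:O, 14:N, 15:C edges: (0,5,1); (0,14,1); (6,5,2); (7,8,1); (10,15,1); (12,8,1); (15,6,2); (15,7,1); (15,14,1)
step 2: rule r2; match: 0->0, 1->5, 2->8; deleted nodes 5; deleted edges (0,5,1); (6,5,2); added nodes (none); added edges (0,8,1); result: nodes: 0:N, 6:N, 7:N, 8:O, 10:N, 12:O, 14:N, 15:C edges: (0,8,1); (0,14,1); (7,8,1); (10,15,1); (12,8,1); (15,6,2); (15,7,1); (15,14,1)
final:
nodes: 0:N, 6:N, 7:N, 8:O, 10:N, 12:O, 14:N, 15:C
edges: (0,8,1); (0,14,1); (7,8,1); (10,15,1); (12,8,1); (15,6,2); (15,7,1); (15,14,1)


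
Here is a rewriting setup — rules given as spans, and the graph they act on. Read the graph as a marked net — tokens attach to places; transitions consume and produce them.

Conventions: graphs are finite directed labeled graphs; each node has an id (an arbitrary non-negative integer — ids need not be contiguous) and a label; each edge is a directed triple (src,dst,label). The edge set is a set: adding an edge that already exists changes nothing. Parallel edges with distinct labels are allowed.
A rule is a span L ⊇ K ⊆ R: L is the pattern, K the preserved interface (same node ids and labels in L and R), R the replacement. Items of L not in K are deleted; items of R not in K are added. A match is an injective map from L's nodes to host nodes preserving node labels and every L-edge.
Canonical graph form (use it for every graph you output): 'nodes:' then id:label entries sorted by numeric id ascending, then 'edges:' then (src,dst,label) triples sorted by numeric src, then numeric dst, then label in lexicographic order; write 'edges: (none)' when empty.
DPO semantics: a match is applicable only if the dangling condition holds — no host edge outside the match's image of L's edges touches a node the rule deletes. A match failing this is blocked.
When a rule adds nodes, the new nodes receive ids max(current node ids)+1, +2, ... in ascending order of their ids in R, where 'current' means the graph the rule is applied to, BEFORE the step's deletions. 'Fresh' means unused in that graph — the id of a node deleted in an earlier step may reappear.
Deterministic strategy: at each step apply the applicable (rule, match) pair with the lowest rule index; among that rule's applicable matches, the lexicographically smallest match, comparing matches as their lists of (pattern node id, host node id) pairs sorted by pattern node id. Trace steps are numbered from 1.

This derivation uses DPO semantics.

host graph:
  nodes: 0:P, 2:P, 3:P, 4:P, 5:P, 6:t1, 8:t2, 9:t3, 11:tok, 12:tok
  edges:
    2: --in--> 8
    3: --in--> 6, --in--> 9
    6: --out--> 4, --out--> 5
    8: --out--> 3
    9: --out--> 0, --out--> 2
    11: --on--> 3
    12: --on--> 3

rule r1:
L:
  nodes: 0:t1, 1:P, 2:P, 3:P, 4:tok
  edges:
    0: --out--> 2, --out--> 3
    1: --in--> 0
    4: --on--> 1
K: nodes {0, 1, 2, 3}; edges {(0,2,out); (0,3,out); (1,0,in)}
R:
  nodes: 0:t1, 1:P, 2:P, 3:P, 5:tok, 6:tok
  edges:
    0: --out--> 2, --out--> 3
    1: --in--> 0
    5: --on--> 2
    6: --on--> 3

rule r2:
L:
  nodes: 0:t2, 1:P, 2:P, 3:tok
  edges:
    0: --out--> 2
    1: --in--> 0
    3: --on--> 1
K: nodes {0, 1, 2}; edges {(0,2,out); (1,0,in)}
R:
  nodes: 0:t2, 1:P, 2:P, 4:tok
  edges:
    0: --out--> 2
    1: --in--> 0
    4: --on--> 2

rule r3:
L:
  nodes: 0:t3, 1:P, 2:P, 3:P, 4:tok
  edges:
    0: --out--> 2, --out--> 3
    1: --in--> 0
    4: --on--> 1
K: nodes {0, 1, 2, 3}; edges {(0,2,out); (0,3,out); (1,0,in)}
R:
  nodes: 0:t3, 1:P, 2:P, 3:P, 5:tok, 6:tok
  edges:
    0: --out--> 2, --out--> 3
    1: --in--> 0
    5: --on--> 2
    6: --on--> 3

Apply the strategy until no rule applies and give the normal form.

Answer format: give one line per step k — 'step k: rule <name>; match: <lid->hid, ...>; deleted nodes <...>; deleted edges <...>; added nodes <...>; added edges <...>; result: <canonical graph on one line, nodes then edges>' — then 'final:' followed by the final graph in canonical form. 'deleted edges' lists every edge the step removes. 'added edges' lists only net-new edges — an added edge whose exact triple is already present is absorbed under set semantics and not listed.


step 1: rule r1; match: 0->6, 1->3, 2->4, 3->5, 4->11; deleted nodes 11; deleted edges (11,3,on); added nodes 13, 14; added edges (13,4,on); (14,5,on); result: nodes: 0:P, 2:P, 3:P, 4:P, 5:P, 6:t1, 8:t2, 9:t3, 12:tok, 13:tok, 14:tok edges: (2,8,in); (3,6,in); (3,9,in); (6,4,out); (6,5,out); (8,3,out); (9,0,out); (9,2,out); (12,3,on); (13,4,on); (14,5,on)
step 2: rule r1; match: 0->6, 1->3, 2->4, 3->5, 4->12; deleted nodes 12; deleted edges (12,3,on); added nodes 15, 16; added edges (15,4,on); (16,5,on); result: nodes: 0:P, 2:P, 3:P, 4:P, 5:P, 6:t1, 8:t2, 9:t3, 13:tok, 14:tok, 15:tok, 16:tok edges: (2,8,in); (3,6,in); (3,9,in); (6,4,out); (6,5,out); (8,3,out); (9,0,out); (9,2,out); (13,4,on); (14,5,on); (15,4,on); (16,5,on)
final:
nodes: 0:P, 2:P, 3:P, 4:P, 5:P, 6:t1, 8:t2, 9:t3, 13:tok, 14:tok, 15:tok, 16:tok
edges: (2,8,in); (3,6,in); (3,9,in); (6,4,out); (6,5,out); (8,3,out); (9,0,out); (9,2,out); (13,4,on); (14,5,on); (15,4,on); (16,5,on)


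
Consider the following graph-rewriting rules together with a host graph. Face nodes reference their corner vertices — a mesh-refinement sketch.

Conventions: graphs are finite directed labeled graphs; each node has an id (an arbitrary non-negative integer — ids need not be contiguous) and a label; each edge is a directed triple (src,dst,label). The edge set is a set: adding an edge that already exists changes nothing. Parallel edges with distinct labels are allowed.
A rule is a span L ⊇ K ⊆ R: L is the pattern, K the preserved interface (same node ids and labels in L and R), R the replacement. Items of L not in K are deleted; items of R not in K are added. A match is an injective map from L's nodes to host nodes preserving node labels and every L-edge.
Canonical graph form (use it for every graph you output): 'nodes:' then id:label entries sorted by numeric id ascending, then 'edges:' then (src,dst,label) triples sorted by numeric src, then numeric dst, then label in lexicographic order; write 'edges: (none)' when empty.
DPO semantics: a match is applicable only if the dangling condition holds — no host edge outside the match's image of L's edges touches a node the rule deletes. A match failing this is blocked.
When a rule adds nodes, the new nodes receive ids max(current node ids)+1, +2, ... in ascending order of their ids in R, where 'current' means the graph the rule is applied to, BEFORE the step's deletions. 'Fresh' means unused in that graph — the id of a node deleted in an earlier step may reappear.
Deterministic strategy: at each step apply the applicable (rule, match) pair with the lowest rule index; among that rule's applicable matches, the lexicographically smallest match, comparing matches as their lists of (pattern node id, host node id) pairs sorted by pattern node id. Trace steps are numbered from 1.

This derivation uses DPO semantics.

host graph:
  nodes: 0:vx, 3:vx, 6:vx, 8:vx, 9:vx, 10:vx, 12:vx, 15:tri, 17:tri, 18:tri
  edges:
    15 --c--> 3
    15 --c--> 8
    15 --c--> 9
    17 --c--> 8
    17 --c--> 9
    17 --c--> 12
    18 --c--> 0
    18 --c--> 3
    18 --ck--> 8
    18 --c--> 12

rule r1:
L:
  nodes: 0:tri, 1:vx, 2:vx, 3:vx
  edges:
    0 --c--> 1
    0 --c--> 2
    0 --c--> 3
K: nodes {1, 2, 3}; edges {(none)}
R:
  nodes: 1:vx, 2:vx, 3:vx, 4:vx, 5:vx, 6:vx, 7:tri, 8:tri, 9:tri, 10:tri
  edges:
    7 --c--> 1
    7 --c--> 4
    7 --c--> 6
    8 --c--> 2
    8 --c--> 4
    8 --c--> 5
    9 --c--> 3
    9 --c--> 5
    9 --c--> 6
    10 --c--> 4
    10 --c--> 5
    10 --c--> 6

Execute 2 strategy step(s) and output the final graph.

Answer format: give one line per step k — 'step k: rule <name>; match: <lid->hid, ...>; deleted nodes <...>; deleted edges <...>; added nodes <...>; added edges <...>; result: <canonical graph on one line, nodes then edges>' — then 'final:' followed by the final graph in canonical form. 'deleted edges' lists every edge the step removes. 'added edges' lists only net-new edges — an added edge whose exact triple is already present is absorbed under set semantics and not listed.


step 1: rule r1; match: 0->15, 1->3, 2->8, 3->9; deleted nodes 15; deleted edges (15,3,c); (15,8,c); (15,9,c); added nodes 19, 20, 21, 22, 23, 24, 25; added edges (22,3,c); (22,19,c); (22,21,c); (23,8,c); (23,19,c); (23,20,c); (24,9,c); (24,20,c); (24,21,c); (25,19,c); (25,20,c); (25,21,c); result: nodes: 0:vx, 3:vx, 6:vx, 8:vx, 9:vx, 10:vx, 12:vx, 17:tri, 18:tri, 19:vx, 20:vx, 21:vx, 22:tri, 23:tri, 24:tri, 25:tri edges: (17,8,c); (17,9,c); (17,12,c); (18,0,c); (18,3,c); (18,8,ck); (18,12,c); (22,3,c); (22,19,c); (22,21,c); (23,8,c); (23,19,c); (23,20,c); (24,9,c); (24,20,c); (24,21,c); (25,19,c); (25,20,c); (25,21,c)
step 2: rule r1; match: 0->17, 1->8, 2->9, 3->12; deleted nodes 17; deleted edges (17,8,c); (17,9,c); (17,12,c); added nodes 26, 27, 28, 29, 30, 31, 32; added edges (29,8,c); (29,26,c); (29,28,c); (30,9,c); (30,26,c); (30,27,c); (31,12,c); (31,27,c); (31,28,c); (32,26,c); (32,27,c); (32,28,c); result: nodes: 0:vx, 3:vx, 6:vx, 8:vx, 9:vx, 10:vx, 12:vx, 18:tri, 19:vx, 20:vx, 21:vx, 22:tri, 23:tri, 24:tri, 25:tri, 26:vx, 27:vx, 28:vx, 29:tri, 30:tri, 31:tri, 32:tri edges: (18,0,c); (18,3,c); (18,8,ck); (18,12,c); (22,3,c); (22,19,c); (22,21,c); (23,8,c); (23,19,c); (23,20,c); (24,9,c); (24,20,c); (24,21,c); (25,19,c); (25,20,c); (25,21,c); (29,8,c); (29,26,c); (29,28,c); (30,9,c); (30,26,c); (30,27,c); (31,12,c); (31,27,c); (31,28,c); (32,26,c); (32,27,c); (32,28,c)
final:
nodes: 0:vx, 3:vx, 6:vx, 8:vx, 9:vx, 10:vx, 12:vx, 18:tri, 19:vx, 20:vx, 21:vx, 22:tri, 23:tri, 24:tri, 25:tri, 26:vx, 27:vx, 28:vx, 29:tri, 30:tri, 31:tri, 32:tri
edges: (18,0,c); (18,3,c); (18,8,ck); (18,12,c); (22,3,c); (22,19,c); (22,21,c); (23,8,c); (23,19,c); (23,20,c); (24,9,c); (24,20,c); (24,21,c); (25,19,c); (25,20,c); (25,21,c); (29,8,c); (29,26,c); (29,28,c); (30,9,c); (30,26,c); (30,27,c); (31,12,c); (31,27,c); (31,28,c); (32,26,c); (32,27,c); (32,28,c)


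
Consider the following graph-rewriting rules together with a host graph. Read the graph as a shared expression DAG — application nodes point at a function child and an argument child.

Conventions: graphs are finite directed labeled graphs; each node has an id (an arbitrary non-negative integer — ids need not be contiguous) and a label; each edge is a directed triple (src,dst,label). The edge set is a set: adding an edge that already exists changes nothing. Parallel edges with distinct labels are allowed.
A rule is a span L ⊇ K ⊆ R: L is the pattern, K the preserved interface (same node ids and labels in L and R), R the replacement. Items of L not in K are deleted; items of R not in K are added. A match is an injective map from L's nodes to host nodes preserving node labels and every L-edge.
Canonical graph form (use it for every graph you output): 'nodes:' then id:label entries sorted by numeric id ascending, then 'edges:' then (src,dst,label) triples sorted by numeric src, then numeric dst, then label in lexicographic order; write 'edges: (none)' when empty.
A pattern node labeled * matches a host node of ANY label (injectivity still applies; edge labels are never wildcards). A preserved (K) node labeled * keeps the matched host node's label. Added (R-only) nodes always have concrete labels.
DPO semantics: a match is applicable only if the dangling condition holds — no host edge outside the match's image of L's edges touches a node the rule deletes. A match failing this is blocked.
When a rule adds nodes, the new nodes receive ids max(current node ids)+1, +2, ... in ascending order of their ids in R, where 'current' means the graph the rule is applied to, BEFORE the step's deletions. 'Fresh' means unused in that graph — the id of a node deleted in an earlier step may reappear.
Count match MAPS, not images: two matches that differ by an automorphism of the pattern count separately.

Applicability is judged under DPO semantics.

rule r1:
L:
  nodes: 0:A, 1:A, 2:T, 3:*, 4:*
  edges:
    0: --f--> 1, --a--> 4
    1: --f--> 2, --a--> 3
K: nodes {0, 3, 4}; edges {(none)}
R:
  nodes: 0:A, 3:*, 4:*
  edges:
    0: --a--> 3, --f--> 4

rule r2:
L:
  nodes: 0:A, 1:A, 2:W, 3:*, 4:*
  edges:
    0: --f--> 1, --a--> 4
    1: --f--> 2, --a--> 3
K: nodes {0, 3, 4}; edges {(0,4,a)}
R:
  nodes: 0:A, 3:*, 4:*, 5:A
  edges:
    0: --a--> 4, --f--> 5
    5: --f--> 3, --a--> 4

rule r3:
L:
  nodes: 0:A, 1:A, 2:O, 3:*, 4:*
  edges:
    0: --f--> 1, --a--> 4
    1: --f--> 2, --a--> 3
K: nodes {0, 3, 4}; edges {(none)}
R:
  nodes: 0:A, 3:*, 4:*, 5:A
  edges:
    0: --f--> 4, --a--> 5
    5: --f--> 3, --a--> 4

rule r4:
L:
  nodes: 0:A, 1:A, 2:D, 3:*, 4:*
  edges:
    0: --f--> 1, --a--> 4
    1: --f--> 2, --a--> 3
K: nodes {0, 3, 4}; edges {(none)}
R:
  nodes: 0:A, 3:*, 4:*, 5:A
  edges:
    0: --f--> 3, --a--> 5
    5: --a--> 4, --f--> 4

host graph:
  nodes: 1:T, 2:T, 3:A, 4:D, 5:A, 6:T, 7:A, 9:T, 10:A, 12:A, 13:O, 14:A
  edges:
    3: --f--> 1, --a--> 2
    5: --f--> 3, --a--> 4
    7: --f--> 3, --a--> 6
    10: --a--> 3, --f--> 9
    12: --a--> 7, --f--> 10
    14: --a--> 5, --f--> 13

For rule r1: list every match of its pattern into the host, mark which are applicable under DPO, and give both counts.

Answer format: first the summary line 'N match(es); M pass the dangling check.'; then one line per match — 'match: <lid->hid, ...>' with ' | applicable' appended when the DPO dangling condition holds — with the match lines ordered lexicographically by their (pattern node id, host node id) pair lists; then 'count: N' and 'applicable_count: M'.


3 match(es); 1 pass the dangling check.
match: 0->5, 1->3, 2->1, 3->2, 4->4
match: 0->7, 1->3, 2->1, 3->2, 4->6
match: 0->12, 1->10, 2->9, 3->3, 4->7 | applicable
count: 3
applicable_count: 1


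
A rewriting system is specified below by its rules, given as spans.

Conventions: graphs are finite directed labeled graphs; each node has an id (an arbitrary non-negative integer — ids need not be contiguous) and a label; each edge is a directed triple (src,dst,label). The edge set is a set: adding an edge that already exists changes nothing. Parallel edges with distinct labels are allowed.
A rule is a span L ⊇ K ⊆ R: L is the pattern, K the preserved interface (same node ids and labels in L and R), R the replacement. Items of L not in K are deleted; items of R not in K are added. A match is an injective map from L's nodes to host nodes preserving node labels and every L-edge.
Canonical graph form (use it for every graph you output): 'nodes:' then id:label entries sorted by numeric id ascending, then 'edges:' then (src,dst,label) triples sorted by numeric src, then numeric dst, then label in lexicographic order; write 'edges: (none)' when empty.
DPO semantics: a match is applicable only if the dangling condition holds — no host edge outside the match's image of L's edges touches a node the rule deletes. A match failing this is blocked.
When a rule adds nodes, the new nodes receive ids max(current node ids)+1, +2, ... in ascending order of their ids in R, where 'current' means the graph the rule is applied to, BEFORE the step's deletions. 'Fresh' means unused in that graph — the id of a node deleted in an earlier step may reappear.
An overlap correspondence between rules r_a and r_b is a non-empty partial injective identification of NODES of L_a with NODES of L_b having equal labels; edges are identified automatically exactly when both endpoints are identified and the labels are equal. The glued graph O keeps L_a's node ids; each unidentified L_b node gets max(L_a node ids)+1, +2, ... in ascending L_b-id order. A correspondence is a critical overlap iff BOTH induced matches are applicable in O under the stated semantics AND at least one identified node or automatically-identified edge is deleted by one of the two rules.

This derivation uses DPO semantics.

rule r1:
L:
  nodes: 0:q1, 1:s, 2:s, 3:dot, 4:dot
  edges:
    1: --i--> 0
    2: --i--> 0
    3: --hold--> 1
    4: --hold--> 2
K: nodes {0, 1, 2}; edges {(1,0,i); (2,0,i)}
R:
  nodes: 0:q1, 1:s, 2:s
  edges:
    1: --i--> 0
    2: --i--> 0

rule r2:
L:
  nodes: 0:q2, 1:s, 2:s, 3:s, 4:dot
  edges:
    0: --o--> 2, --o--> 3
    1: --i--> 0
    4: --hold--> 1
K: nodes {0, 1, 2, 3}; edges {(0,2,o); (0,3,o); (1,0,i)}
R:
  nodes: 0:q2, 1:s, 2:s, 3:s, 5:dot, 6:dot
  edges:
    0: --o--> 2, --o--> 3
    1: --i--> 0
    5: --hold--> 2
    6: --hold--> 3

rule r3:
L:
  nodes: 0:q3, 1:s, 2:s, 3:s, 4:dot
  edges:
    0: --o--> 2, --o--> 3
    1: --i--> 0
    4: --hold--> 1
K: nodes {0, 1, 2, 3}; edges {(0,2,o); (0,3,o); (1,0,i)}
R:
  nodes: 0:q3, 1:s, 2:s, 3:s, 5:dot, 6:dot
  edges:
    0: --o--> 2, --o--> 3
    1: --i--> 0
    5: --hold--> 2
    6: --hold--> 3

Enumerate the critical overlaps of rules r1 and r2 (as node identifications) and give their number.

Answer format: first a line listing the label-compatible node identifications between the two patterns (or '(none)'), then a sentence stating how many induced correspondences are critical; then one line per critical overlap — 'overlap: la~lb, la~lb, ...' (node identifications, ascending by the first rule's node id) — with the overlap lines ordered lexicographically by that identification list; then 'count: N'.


label-compatible node identifications between L(r1) and L(r2): 1~1, 1~2, 1~3, 2~1, 2~2, 2~3, 3~4, 4~4
6 of the induced correspondences are critical overlaps of r1 and r2.
overlap: 1~1, 2~2, 3~4
overlap: 1~1, 2~3, 3~4
overlap: 1~1, 3~4
overlap: 1~2, 2~1, 4~4
overlap: 1~3, 2~1, 4~4
overlap: 2~1, 4~4
count: 6


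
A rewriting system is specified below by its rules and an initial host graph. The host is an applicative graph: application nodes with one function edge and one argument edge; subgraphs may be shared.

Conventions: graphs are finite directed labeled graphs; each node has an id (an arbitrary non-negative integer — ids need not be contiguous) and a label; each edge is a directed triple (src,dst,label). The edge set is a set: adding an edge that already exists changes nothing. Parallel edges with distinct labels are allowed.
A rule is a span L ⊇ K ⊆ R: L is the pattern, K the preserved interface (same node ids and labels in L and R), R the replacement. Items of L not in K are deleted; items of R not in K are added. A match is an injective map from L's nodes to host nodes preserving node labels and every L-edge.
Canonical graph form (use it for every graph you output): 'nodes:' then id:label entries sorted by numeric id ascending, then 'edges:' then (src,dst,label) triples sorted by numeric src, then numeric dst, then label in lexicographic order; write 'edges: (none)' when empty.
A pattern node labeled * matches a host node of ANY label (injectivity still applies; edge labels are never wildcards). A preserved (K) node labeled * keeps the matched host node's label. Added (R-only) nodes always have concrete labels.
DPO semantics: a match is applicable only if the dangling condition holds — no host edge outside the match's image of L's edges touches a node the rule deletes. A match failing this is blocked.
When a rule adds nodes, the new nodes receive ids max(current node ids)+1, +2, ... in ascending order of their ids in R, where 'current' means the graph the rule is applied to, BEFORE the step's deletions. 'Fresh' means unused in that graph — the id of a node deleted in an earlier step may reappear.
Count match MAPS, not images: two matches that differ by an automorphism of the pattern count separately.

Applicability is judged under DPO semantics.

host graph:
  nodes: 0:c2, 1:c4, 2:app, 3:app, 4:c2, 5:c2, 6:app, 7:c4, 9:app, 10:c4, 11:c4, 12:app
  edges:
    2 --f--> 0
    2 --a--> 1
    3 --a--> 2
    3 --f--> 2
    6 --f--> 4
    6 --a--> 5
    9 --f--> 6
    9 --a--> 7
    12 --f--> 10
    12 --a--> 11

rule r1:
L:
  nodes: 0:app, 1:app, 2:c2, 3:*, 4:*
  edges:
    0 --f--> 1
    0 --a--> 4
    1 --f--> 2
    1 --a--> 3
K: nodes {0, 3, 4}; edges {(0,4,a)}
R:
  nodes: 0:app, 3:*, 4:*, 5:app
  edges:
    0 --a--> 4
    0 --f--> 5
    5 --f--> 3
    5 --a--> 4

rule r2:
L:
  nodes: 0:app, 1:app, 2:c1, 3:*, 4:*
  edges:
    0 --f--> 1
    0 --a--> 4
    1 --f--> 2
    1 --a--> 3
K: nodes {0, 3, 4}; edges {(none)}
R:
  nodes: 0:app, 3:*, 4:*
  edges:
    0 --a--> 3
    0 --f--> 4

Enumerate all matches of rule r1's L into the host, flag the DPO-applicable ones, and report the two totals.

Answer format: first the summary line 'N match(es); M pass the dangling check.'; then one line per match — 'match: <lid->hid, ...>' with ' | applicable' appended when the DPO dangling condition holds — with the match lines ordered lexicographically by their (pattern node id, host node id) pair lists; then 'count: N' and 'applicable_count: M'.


1 match(es); 1 pass the dangling check.
match: 0->9, 1->6, 2->4, 3->5, 4->7 | applicable
count: 1
applicable_count: 1


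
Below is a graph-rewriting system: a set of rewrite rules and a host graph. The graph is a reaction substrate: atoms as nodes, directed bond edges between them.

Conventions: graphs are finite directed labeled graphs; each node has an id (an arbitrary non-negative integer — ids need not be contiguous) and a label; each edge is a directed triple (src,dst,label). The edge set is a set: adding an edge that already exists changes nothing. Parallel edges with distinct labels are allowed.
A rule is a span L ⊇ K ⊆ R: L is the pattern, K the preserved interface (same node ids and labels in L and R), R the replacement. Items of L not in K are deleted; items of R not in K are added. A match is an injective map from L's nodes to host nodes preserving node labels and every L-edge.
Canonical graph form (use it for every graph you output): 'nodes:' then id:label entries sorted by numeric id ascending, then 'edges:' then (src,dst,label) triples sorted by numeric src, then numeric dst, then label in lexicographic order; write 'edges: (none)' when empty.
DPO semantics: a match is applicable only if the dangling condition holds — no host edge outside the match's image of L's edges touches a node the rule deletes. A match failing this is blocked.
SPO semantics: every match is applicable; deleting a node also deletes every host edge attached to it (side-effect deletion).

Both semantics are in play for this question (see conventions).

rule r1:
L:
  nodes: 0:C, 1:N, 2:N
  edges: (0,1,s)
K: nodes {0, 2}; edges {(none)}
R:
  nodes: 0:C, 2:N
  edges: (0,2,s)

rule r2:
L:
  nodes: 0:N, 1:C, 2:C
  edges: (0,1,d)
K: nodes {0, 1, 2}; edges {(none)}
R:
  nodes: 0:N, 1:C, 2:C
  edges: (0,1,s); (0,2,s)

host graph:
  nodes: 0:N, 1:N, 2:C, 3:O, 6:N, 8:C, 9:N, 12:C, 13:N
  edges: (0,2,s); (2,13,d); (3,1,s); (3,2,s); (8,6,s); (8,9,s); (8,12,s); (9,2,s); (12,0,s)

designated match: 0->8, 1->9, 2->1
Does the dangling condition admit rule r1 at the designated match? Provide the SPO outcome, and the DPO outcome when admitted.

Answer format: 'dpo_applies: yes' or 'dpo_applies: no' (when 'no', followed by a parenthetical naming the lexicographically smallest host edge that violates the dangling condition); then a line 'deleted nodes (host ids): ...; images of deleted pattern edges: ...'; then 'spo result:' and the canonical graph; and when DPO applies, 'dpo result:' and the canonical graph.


dpo_applies: no
(the rule deletes node 9, which keeps host edge (9,2,s) outside the match image — the dangling condition fails, DPO blocks; SPO proceeds and side-deletes such edges)
deleted nodes (host ids): 9; images of deleted pattern edges: (8,9,s)
spo result:
nodes: 0:N, 1:N, 2:C, 3:O, 6:N, 8:C, 12:C, 13:N
edges: (0,2,s); (2,13,d); (3,1,s); (3,2,s); (8,1,s); (8,6,s); (8,12,s); (12,0,s)


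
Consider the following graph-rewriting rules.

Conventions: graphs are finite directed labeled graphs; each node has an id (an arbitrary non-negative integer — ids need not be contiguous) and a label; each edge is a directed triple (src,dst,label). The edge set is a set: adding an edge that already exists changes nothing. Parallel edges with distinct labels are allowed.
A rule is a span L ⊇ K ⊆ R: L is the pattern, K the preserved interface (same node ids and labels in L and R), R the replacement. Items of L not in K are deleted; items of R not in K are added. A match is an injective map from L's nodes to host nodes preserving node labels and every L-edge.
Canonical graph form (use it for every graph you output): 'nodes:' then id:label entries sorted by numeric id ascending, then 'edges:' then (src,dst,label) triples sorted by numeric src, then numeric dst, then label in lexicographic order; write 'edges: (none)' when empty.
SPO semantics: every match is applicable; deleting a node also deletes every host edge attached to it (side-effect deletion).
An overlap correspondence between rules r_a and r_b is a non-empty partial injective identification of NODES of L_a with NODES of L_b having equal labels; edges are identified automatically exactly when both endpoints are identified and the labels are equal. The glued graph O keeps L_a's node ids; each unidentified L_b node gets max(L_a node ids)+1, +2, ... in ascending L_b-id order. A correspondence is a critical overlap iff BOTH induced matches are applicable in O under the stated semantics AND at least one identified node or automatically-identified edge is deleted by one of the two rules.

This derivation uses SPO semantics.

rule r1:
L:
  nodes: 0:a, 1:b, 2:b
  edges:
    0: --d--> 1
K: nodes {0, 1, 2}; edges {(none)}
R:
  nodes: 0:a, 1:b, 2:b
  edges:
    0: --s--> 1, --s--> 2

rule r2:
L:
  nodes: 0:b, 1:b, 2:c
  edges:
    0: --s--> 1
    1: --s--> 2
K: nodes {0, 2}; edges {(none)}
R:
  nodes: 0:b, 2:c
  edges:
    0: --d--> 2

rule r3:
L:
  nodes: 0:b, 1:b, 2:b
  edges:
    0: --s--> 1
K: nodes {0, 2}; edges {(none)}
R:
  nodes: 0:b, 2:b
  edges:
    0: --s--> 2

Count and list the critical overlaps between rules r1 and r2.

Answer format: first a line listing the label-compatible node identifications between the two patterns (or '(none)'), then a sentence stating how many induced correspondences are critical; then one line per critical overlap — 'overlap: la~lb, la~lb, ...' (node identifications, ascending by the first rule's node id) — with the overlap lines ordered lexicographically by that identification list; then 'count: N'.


label-compatible node identifications between L(r1) and L(r2): 1~0, 1~1, 2~0, 2~1
4 of the induced correspondences are critical overlaps of r1 and r2.
overlap: 1~0, 2~1
overlap: 1~1
overlap: 1~1, 2~0
overlap: 2~1
count: 4


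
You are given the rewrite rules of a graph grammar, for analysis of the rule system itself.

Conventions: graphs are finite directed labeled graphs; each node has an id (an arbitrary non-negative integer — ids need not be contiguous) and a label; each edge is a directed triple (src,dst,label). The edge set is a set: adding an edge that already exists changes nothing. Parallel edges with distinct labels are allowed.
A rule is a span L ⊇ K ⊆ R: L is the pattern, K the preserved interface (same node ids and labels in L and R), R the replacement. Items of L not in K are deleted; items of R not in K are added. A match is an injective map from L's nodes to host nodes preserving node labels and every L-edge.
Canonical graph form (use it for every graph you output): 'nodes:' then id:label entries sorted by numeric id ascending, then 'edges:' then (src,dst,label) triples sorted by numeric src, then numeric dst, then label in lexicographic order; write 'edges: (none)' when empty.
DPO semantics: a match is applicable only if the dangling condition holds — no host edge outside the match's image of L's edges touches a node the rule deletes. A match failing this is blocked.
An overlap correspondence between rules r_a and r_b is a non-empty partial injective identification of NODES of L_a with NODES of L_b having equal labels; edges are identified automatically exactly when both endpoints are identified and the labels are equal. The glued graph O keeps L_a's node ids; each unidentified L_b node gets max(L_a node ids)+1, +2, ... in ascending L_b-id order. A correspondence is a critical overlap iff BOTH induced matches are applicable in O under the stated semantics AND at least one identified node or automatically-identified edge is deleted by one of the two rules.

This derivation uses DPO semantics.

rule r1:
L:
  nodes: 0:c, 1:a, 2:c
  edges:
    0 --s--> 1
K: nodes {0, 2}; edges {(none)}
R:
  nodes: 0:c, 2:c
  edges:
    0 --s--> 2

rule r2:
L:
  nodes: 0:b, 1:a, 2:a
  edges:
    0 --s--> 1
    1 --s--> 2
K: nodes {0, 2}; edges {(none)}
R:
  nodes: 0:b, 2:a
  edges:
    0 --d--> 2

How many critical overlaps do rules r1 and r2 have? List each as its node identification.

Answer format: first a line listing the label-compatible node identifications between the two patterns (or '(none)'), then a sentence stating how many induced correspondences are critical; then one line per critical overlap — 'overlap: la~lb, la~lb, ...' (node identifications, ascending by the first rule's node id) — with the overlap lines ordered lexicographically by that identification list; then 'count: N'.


label-compatible node identifications between L(r1) and L(r2): 1~1, 1~2
0 of the induced correspondences are critical overlaps of r1 and r2.
count: 0


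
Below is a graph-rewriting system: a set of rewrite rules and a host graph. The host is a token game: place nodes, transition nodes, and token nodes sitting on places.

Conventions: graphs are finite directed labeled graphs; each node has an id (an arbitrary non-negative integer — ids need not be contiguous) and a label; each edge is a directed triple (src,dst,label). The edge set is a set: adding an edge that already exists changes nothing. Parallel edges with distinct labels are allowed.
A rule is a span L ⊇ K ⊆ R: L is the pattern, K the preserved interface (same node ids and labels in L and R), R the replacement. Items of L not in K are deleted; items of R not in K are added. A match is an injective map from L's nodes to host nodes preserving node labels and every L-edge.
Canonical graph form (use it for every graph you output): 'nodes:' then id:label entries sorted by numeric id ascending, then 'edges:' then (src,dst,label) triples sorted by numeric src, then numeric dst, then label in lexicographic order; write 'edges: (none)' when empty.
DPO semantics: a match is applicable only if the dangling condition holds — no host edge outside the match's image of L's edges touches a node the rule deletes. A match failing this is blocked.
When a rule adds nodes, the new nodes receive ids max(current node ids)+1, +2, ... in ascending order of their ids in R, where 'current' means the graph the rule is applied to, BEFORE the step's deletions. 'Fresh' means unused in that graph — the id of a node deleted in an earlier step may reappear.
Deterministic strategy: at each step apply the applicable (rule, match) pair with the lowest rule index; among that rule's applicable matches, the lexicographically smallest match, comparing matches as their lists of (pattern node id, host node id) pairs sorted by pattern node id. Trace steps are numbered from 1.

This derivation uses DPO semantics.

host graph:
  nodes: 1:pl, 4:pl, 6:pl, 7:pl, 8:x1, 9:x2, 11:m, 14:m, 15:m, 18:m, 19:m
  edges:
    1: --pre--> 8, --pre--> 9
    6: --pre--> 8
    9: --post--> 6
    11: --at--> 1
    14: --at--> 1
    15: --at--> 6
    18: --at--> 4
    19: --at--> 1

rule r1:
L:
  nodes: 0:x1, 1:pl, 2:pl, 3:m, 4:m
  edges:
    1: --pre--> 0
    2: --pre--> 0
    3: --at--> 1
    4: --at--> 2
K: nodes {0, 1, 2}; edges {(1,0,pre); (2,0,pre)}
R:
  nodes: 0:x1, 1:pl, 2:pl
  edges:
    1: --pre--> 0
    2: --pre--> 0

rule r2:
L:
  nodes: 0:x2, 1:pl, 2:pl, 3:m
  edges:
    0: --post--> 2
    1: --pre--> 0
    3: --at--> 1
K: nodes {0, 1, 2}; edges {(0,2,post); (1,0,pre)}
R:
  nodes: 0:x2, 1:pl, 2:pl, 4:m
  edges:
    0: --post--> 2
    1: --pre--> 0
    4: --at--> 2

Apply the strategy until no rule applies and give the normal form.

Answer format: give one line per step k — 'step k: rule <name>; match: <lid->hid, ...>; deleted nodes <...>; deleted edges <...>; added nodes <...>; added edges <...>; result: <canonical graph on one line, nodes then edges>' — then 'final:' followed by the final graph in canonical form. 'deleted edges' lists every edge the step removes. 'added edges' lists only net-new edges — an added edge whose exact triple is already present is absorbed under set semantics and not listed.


step 1: rule r1; match: 0->8, 1->1, 2->6, 3->11, 4->15; deleted nodes 11, 15; deleted edges (11,1,at); (15,6,at); added nodes (none); added edges (none); result: nodes: 1:pl, 4:pl, 6:pl, 7:pl, 8:x1, 9:x2, 14:m, 18:m, 19:m edges: (1,8,pre); (1,9,pre); (6,8,pre); (9,6,post); (14,1,at); (18,4,at); (19,1,at)
step 2: rule r2; match: 0->9, 1->1, 2->6, 3->14; deleted nodes 14; deleted edges (14,1,at); added nodes 20; added edges (20,6,at); result: nodes: 1:pl, 4:pl, 6:pl, 7:pl, 8:x1, 9:x2, 18:m, 19:m, 20:m edges: (1,8,pre); (1,9,pre); (6,8,pre); (9,6,post); (18,4,at); (19,1,at); (20,6,at)
step 3: rule r1; match: 0->8, 1->1, 2->6, 3->19, 4->20; deleted nodes 19, 20; deleted edges (19,1,at); (20,6,at); added nodes (none); added edges (none); result: nodes: 1:pl, 4:pl, 6:pl, 7:pl, 8:x1, 9:x2, 18:m edges: (1,8,pre); (1,9,pre); (6,8,pre); (9,6,post); (18,4,at)
final:
nodes: 1:pl, 4:pl, 6:pl, 7:pl, 8:x1, 9:x2, 18:m
edges: (1,8,pre); (1,9,pre); (6,8,pre); (9,6,post); (18,4,at)
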